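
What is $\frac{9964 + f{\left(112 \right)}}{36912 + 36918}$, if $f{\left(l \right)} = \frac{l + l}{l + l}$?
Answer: $\frac{1993}{14766} \approx 0.13497$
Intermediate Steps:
$f{\left(l \right)} = 1$ ($f{\left(l \right)} = \frac{2 l}{2 l} = 2 l \frac{1}{2 l} = 1$)
$\frac{9964 + f{\left(112 \right)}}{36912 + 36918} = \frac{9964 + 1}{36912 + 36918} = \frac{9965}{73830} = 9965 \cdot \frac{1}{73830} = \frac{1993}{14766}$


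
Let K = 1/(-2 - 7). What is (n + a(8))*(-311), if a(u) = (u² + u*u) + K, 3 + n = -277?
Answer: 425759/9 ≈ 47307.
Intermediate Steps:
K = -⅑ (K = 1/(-9) = -⅑ ≈ -0.11111)
n = -280 (n = -3 - 277 = -280)
a(u) = -⅑ + 2*u² (a(u) = (u² + u*u) - ⅑ = (u² + u²) - ⅑ = 2*u² - ⅑ = -⅑ + 2*u²)
(n + a(8))*(-311) = (-280 + (-⅑ + 2*8²))*(-311) = (-280 + (-⅑ + 2*64))*(-311) = (-280 + (-⅑ + 128))*(-311) = (-280 + 1151/9)*(-311) = -1369/9*(-311) = 425759/9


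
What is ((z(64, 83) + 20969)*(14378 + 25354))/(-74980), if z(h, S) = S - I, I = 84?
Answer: -208275144/18745 ≈ -11111.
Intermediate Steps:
z(h, S) = -84 + S (z(h, S) = S - 1*84 = S - 84 = -84 + S)
((z(64, 83) + 20969)*(14378 + 25354))/(-74980) = (((-84 + 83) + 20969)*(14378 + 25354))/(-74980) = ((-1 + 20969)*39732)*(-1/74980) = (20968*39732)*(-1/74980) = 833100576*(-1/74980) = -208275144/18745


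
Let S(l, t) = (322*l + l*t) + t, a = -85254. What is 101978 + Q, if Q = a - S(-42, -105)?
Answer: 25943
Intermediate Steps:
S(l, t) = t + 322*l + l*t
Q = -76035 (Q = -85254 - (-105 + 322*(-42) - 42*(-105)) = -85254 - (-105 - 13524 + 4410) = -85254 - 1*(-9219) = -85254 + 9219 = -76035)
101978 + Q = 101978 - 76035 = 25943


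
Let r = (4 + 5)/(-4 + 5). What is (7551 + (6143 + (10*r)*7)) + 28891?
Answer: 43215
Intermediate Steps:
r = 9 (r = 9/1 = 9*1 = 9)
(7551 + (6143 + (10*r)*7)) + 28891 = (7551 + (6143 + (10*9)*7)) + 28891 = (7551 + (6143 + 90*7)) + 28891 = (7551 + (6143 + 630)) + 28891 = (7551 + 6773) + 28891 = 14324 + 28891 = 43215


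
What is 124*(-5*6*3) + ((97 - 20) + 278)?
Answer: -10805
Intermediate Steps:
124*(-5*6*3) + ((97 - 20) + 278) = 124*(-30*3) + (77 + 278) = 124*(-90) + 355 = -11160 + 355 = -10805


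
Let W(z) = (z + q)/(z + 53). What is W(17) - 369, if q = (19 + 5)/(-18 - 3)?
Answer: -180699/490 ≈ -368.77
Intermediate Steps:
q = -8/7 (q = 24/(-21) = 24*(-1/21) = -8/7 ≈ -1.1429)
W(z) = (-8/7 + z)/(53 + z) (W(z) = (z - 8/7)/(z + 53) = (-8/7 + z)/(53 + z))
W(17) - 369 = (-8/7 + 17)/(53 + 17) - 369 = (111/7)/70 - 369 = (1/70)*(111/7) - 369 = 111/490 - 369 = -180699/490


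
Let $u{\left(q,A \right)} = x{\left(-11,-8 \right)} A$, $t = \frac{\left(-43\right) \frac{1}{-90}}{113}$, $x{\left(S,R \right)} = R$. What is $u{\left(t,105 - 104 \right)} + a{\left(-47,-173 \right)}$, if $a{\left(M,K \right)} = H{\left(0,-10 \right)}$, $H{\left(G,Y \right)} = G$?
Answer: $-8$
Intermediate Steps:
$t = \frac{43}{10170}$ ($t = \left(-43\right) \left(- \frac{1}{90}\right) \frac{1}{113} = \frac{43}{90} \cdot \frac{1}{113} = \frac{43}{10170} \approx 0.0042281$)
$a{\left(M,K \right)} = 0$
$u{\left(q,A \right)} = - 8 A$
$u{\left(t,105 - 104 \right)} + a{\left(-47,-173 \right)} = - 8 \left(105 - 104\right) + 0 = \left(-8\right) 1 + 0 = -8 + 0 = -8$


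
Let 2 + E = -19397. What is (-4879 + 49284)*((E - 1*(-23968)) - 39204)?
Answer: -1537967175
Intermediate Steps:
E = -19399 (E = -2 - 19397 = -19399)
(-4879 + 49284)*((E - 1*(-23968)) - 39204) = (-4879 + 49284)*((-19399 - 1*(-23968)) - 39204) = 44405*((-19399 + 23968) - 39204) = 44405*(4569 - 39204) = 44405*(-34635) = -1537967175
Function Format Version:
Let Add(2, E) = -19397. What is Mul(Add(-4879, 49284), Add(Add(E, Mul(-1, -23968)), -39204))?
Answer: -1537967175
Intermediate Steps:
E = -19399 (E = Add(-2, -19397) = -19399)
Mul(Add(-4879, 49284), Add(Add(E, Mul(-1, -23968)), -39204)) = Mul(Add(-4879, 49284), Add(Add(-19399, Mul(-1, -23968)), -39204)) = Mul(44405, Add(Add(-19399, 23968), -39204)) = Mul(44405, Add(4569, -39204)) = Mul(44405, -34635) = -1537967175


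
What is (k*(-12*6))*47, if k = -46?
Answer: 155664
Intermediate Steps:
(k*(-12*6))*47 = -(-552)*6*47 = -46*(-72)*47 = 3312*47 = 155664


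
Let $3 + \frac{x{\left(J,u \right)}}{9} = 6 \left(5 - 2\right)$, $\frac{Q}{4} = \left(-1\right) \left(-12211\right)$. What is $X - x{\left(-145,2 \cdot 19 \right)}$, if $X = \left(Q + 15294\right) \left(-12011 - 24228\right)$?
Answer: $-2324297117$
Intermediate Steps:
$Q = 48844$ ($Q = 4 \left(\left(-1\right) \left(-12211\right)\right) = 4 \cdot 12211 = 48844$)
$x{\left(J,u \right)} = 135$ ($x{\left(J,u \right)} = -27 + 9 \cdot 6 \left(5 - 2\right) = -27 + 9 \cdot 6 \cdot 3 = -27 + 9 \cdot 18 = -27 + 162 = 135$)
$X = -2324296982$ ($X = \left(48844 + 15294\right) \left(-12011 - 24228\right) = 64138 \left(-36239\right) = -2324296982$)
$X - x{\left(-145,2 \cdot 19 \right)} = -2324296982 - 135 = -2324297117$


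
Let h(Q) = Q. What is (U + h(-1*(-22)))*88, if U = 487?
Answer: 44792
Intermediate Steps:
(U + h(-1*(-22)))*88 = (487 - 1*(-22))*88 = (487 + 22)*88 = 509*88 = 44792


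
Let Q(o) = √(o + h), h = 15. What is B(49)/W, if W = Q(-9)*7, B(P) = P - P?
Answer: 0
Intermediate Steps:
B(P) = 0
Q(o) = √(15 + o) (Q(o) = √(o + 15) = √(15 + o))
W = 7*√6 (W = √(15 - 9)*7 = √6*7 = 7*√6 ≈ 17.146)
B(49)/W = 0/((7*√6)) = 0*(√6/42) = 0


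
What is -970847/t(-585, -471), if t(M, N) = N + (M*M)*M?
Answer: 970847/200202096 ≈ 0.0048493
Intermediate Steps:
t(M, N) = N + M**3 (t(M, N) = N + M**2*M = N + M**3)
-970847/t(-585, -471) = -970847/(-471 + (-585)**3) = -970847/(-471 - 200201625) = -970847/(-200202096) = -970847*(-1/200202096) = 970847/200202096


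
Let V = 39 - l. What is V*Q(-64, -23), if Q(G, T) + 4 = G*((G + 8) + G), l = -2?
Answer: 314716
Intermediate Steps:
V = 41 (V = 39 - 1*(-2) = 39 + 2 = 41)
Q(G, T) = -4 + G*(8 + 2*G) (Q(G, T) = -4 + G*((G + 8) + G) = -4 + G*((8 + G) + G) = -4 + G*(8 + 2*G))
V*Q(-64, -23) = 41*(-4 + 2*(-64)² + 8*(-64)) = 41*(-4 + 2*4096 - 512) = 41*(-4 + 8192 - 512) = 41*7676 = 314716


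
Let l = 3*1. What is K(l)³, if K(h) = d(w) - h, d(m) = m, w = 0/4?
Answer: -27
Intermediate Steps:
w = 0 (w = 0*(¼) = 0)
l = 3
K(h) = -h (K(h) = 0 - h = -h)
K(l)³ = (-1*3)³ = (-3)³ = -27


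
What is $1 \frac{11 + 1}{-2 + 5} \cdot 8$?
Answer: $32$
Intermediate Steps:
$1 \frac{11 + 1}{-2 + 5} \cdot 8 = 1 \cdot \frac{12}{3} \cdot 8 = 1 \cdot 12 \cdot \frac{1}{3} \cdot 8 = 1 \cdot 4 \cdot 8 = 4 \cdot 8 = 32$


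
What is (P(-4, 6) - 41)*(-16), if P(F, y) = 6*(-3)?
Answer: 944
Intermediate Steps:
P(F, y) = -18
(P(-4, 6) - 41)*(-16) = (-18 - 41)*(-16) = -59*(-16) = 944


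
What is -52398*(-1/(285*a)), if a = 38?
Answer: 8733/1805 ≈ 4.8382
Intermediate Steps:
-52398*(-1/(285*a)) = -52398/((-285*38)) = -52398/(-10830) = -52398*(-1/10830) = 8733/1805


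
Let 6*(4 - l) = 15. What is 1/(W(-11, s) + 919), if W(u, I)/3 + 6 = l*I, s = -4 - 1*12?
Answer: 1/829 ≈ 0.0012063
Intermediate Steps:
l = 3/2 (l = 4 - ⅙*15 = 4 - 5/2 = 3/2 ≈ 1.5000)
s = -16 (s = -4 - 12 = -16)
W(u, I) = -18 + 9*I/2 (W(u, I) = -18 + 3*(3*I/2) = -18 + 9*I/2)
1/(W(-11, s) + 919) = 1/((-18 + (9/2)*(-16)) + 919) = 1/((-18 - 72) + 919) = 1/(-90 + 919) = 1/829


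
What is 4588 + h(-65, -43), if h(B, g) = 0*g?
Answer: 4588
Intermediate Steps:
h(B, g) = 0
4588 + h(-65, -43) = 4588 + 0 = 4588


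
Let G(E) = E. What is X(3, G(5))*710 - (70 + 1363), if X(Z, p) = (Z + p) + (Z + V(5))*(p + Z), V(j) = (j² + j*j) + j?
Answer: 333687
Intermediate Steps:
V(j) = j + 2*j² (V(j) = (j² + j²) + j = 2*j² + j = j + 2*j²)
X(Z, p) = Z + p + (55 + Z)*(Z + p) (X(Z, p) = (Z + p) + (Z + 5*(1 + 2*5))*(p + Z) = (Z + p) + (Z + 5*(1 + 10))*(Z + p) = (Z + p) + (Z + 5*11)*(Z + p) = (Z + p) + (Z + 55)*(Z + p) = (Z + p) + (55 + Z)*(Z + p) = Z + p + (55 + Z)*(Z + p))
X(3, G(5))*710 - (70 + 1363) = (3² + 56*3 + 56*5 + 3*5)*710 - (70 + 1363) = (9 + 168 + 280 + 15)*710 - 1*1433 = 472*710 - 1433 = 335120 - 1433 = 333687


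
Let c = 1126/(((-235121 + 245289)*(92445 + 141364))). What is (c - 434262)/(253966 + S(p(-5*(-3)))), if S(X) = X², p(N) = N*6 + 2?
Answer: -516200706361909/311946593003080 ≈ -1.6548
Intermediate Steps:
c = 563/1188684956 (c = 1126/((10168*233809)) = 1126/2377369912 = 1126*(1/2377369912) = 563/1188684956 ≈ 4.7363e-7)
p(N) = 2 + 6*N (p(N) = 6*N + 2 = 2 + 6*N)
(c - 434262)/(253966 + S(p(-5*(-3)))) = (563/1188684956 - 434262)/(253966 + (2 + 6*(-5*(-3)))²) = -516200706361909/(1188684956*(253966 + (2 + 6*15)²)) = -516200706361909/(1188684956*(253966 + (2 + 90)²)) = -516200706361909/(1188684956*(253966 + 92²)) = -516200706361909/(1188684956*(253966 + 8464)) = -516200706361909/1188684956/262430 = -516200706361909/1188684956*1/262430 = -516200706361909/311946593003080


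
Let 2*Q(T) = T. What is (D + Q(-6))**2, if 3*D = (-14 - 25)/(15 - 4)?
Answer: 2116/121 ≈ 17.488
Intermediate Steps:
Q(T) = T/2
D = -13/11 (D = ((-14 - 25)/(15 - 4))/3 = (-39/11)/3 = (-39*1/11)/3 = (1/3)*(-39/11) = -13/11 ≈ -1.1818)
(D + Q(-6))**2 = (-13/11 + (1/2)*(-6))**2 = (-13/11 - 3)**2 = (-46/11)**2 = 2116/121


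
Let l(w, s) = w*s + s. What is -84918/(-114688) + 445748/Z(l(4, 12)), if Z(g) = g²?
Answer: 1607114107/12902400 ≈ 124.56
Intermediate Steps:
l(w, s) = s + s*w (l(w, s) = s*w + s = s + s*w)
-84918/(-114688) + 445748/Z(l(4, 12)) = -84918/(-114688) + 445748/((12*(1 + 4))²) = -84918*(-1/114688) + 445748/((12*5)²) = 42459/57344 + 445748/(60²) = 42459/57344 + 445748/3600 = 42459/57344 + 445748*(1/3600) = 42459/57344 + 111437/900 = 1607114107/12902400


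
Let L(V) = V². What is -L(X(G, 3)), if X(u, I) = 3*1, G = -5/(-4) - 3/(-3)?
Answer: -9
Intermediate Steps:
G = 9/4 (G = -5*(-¼) - 3*(-⅓) = 5/4 + 1 = 9/4 ≈ 2.2500)
X(u, I) = 3
-L(X(G, 3)) = -1*3² = -1*9 = -9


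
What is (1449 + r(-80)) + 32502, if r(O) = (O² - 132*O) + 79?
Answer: 50990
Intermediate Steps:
r(O) = 79 + O² - 132*O
(1449 + r(-80)) + 32502 = (1449 + (79 + (-80)² - 132*(-80))) + 32502 = (1449 + (79 + 6400 + 10560)) + 32502 = (1449 + 17039) + 32502 = 18488 + 32502 = 50990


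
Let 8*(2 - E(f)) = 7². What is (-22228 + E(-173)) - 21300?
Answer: -348257/8 ≈ -43532.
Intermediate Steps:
E(f) = -33/8 (E(f) = 2 - ⅛*7² = 2 - ⅛*49 = 2 - 49/8 = -33/8)
(-22228 + E(-173)) - 21300 = (-22228 - 33/8) - 21300 = -177857/8 - 21300 = -348257/8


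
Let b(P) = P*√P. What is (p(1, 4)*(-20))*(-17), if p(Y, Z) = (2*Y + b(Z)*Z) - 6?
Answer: 9520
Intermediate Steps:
b(P) = P^(3/2)
p(Y, Z) = -6 + Z^(5/2) + 2*Y (p(Y, Z) = (2*Y + Z^(3/2)*Z) - 6 = (2*Y + Z^(5/2)) - 6 = (Z^(5/2) + 2*Y) - 6 = -6 + Z^(5/2) + 2*Y)
(p(1, 4)*(-20))*(-17) = ((-6 + 4^(5/2) + 2*1)*(-20))*(-17) = ((-6 + 32 + 2)*(-20))*(-17) = (28*(-20))*(-17) = -560*(-17) = 9520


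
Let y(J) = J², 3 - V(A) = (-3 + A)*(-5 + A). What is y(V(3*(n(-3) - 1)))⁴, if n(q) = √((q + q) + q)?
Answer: -53009525737983744 - 68925886217072640*I ≈ -5.301e+16 - 6.8926e+16*I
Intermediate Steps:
n(q) = √3*√q (n(q) = √(2*q + q) = √(3*q) = √3*√q)
V(A) = 3 - (-5 + A)*(-3 + A) (V(A) = 3 - (-3 + A)*(-5 + A) = 3 - (-5 + A)*(-3 + A))
y(V(3*(n(-3) - 1)))⁴ = ((-12 - (3*(√3*√(-3) - 1))² + 8*(3*(√3*√(-3) - 1)))²)⁴ = ((-12 - (3*(√3*(I*√3) - 1))² + 8*(3*(√3*(I*√3) - 1)))²)⁴ = ((-12 - (3*(3*I - 1))² + 8*(3*(3*I - 1)))²)⁴ = ((-12 - (3*(-1 + 3*I))² + 8*(3*(-1 + 3*I)))²)⁴ = ((-12 - (-3 + 9*I)² + 8*(-3 + 9*I))²)⁴ = ((-12 - (-3 + 9*I)² + (-24 + 72*I))²)⁴ = ((-36 - (-3 + 9*I)² + 72*I)²)⁴ = (-36 - (-3 + 9*I)² + 72*I)⁸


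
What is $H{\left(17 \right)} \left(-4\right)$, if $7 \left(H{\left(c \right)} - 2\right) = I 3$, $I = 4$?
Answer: $- \frac{104}{7} \approx -14.857$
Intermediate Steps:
$H{\left(c \right)} = \frac{26}{7}$ ($H{\left(c \right)} = 2 + \frac{4 \cdot 3}{7} = 2 + \frac{1}{7} \cdot 12 = 2 + \frac{12}{7} = \frac{26}{7}$)
$H{\left(17 \right)} \left(-4\right) = \frac{26}{7} \left(-4\right) = - \frac{104}{7}$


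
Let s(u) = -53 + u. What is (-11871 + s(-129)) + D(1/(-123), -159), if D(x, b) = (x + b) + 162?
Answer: -1482151/123 ≈ -12050.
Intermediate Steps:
D(x, b) = 162 + b + x (D(x, b) = (b + x) + 162 = 162 + b + x)
(-11871 + s(-129)) + D(1/(-123), -159) = (-11871 + (-53 - 129)) + (162 - 159 + 1/(-123)) = (-11871 - 182) + (162 - 159 - 1/123) = -12053 + 368/123 = -1482151/123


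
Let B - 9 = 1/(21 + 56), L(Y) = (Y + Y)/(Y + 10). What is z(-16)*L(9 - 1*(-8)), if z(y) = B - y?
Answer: 7276/231 ≈ 31.498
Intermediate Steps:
L(Y) = 2*Y/(10 + Y) (L(Y) = (2*Y)/(10 + Y) = 2*Y/(10 + Y))
B = 694/77 (B = 9 + 1/(21 + 56) = 9 + 1/77 = 694/77 ≈ 9.0130)
z(y) = 694/77 - y
z(-16)*L(9 - 1*(-8)) = (694/77 - 1*(-16))*(2*(9 - 1*(-8))/(10 + (9 - 1*(-8)))) = (694/77 + 16)*(2*(9 + 8)/(10 + (9 + 8))) = 1926*(2*17/(10 + 17))/77 = 1926*(2*17/27)/77 = 1926*(2*17*(1/27))/77 = (1926/77)*(34/27) = 7276/231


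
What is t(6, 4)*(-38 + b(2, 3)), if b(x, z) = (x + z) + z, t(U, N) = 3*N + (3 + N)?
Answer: -570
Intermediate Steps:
t(U, N) = 3 + 4*N
b(x, z) = x + 2*z
t(6, 4)*(-38 + b(2, 3)) = (3 + 4*4)*(-38 + (2 + 2*3)) = (3 + 16)*(-38 + (2 + 6)) = 19*(-38 + 8) = 19*(-30) = -570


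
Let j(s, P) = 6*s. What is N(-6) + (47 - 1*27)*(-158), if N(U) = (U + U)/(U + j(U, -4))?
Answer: -22118/7 ≈ -3159.7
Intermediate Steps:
N(U) = 2/7 (N(U) = (U + U)/(U + 6*U) = (2*U)/((7*U)) = (2*U)*(1/(7*U)) = 2/7)
N(-6) + (47 - 1*27)*(-158) = 2/7 + (47 - 1*27)*(-158) = 2/7 + (47 - 27)*(-158) = 2/7 + 20*(-158) = 2/7 - 3160 = -22118/7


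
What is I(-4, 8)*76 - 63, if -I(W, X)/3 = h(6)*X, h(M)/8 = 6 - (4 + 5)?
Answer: 43713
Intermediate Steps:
h(M) = -24 (h(M) = 8*(6 - (4 + 5)) = 8*(6 - 1*9) = 8*(6 - 9) = 8*(-3) = -24)
I(W, X) = 72*X (I(W, X) = -(-72)*X = 72*X)
I(-4, 8)*76 - 63 = (72*8)*76 - 63 = 576*76 - 63 = 43776 - 63 = 43713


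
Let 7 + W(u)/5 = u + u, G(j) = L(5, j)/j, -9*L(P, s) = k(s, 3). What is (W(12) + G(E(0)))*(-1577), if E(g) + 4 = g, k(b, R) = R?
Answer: -1610117/12 ≈ -1.3418e+5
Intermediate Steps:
L(P, s) = -1/3 (L(P, s) = -1/9*3 = -1/3)
E(g) = -4 + g
G(j) = -1/(3*j)
W(u) = -35 + 10*u (W(u) = -35 + 5*(u + u) = -35 + 5*(2*u) = -35 + 10*u)
(W(12) + G(E(0)))*(-1577) = ((-35 + 10*12) - 1/(3*(-4 + 0)))*(-1577) = ((-35 + 120) - 1/3/(-4))*(-1577) = (85 - 1/3*(-1/4))*(-1577) = (85 + 1/12)*(-1577) = (1021/12)*(-1577) = -1610117/12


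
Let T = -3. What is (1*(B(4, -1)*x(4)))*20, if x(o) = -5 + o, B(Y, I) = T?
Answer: 60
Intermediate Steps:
B(Y, I) = -3
(1*(B(4, -1)*x(4)))*20 = (1*(-3*(-5 + 4)))*20 = (1*(-3*(-1)))*20 = (1*3)*20 = 3*20 = 60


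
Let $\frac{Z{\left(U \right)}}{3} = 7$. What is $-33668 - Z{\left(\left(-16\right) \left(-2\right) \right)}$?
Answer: $-33689$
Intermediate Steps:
$Z{\left(U \right)} = 21$ ($Z{\left(U \right)} = 3 \cdot 7 = 21$)
$-33668 - Z{\left(\left(-16\right) \left(-2\right) \right)} = -33668 - 21 = -33689$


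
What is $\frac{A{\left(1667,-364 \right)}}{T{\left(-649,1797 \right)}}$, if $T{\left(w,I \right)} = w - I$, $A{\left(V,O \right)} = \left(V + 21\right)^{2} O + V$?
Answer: $\frac{1037159549}{2446} \approx 4.2402 \cdot 10^{5}$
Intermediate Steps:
$A{\left(V,O \right)} = V + O \left(21 + V\right)^{2}$ ($A{\left(V,O \right)} = \left(21 + V\right)^{2} O + V = O \left(21 + V\right)^{2} + V = V + O \left(21 + V\right)^{2}$)
$\frac{A{\left(1667,-364 \right)}}{T{\left(-649,1797 \right)}} = \frac{1667 - 364 \left(21 + 1667\right)^{2}}{-649 - 1797} = \frac{1667 - 364 \cdot 1688^{2}}{-649 - 1797} = \frac{1667 - 1037161216}{-2446} = \left(1667 - 1037161216\right) \left(- \frac{1}{2446}\right) = \left(-1037159549\right) \left(- \frac{1}{2446}\right) = \frac{1037159549}{2446}$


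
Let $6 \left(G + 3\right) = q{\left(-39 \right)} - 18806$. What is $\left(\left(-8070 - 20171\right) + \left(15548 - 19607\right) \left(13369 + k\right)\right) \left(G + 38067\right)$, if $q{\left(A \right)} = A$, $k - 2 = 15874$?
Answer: $- \frac{12439669963072}{3} \approx -4.1466 \cdot 10^{12}$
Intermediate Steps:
$k = 15876$ ($k = 2 + 15874 = 15876$)
$G = - \frac{18863}{6}$ ($G = -3 + \frac{-39 - 18806}{6} = -3 + \frac{1}{6} \left(-18845\right) = -3 - \frac{18845}{6} = - \frac{18863}{6} \approx -3143.8$)
$\left(\left(-8070 - 20171\right) + \left(15548 - 19607\right) \left(13369 + k\right)\right) \left(G + 38067\right) = \left(\left(-8070 - 20171\right) + \left(15548 - 19607\right) \left(13369 + 15876\right)\right) \left(- \frac{18863}{6} + 38067\right) = \left(\left(-8070 - 20171\right) - 118705455\right) \frac{209539}{6} = \left(-28241 - 118705455\right) \frac{209539}{6} = \left(-118733696\right) \frac{209539}{6} = - \frac{12439669963072}{3}$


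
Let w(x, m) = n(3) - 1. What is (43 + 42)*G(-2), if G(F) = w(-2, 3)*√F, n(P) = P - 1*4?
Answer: -170*I*√2 ≈ -240.42*I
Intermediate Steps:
n(P) = -4 + P (n(P) = P - 4 = -4 + P)
w(x, m) = -2 (w(x, m) = (-4 + 3) - 1 = -1 - 1 = -2)
G(F) = -2*√F
(43 + 42)*G(-2) = (43 + 42)*(-2*I*√2) = 85*(-2*I*√2) = -170*I*√2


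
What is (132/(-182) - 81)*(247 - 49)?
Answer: -1472526/91 ≈ -16182.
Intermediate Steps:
(132/(-182) - 81)*(247 - 49) = (132*(-1/182) - 81)*198 = (-66/91 - 81)*198 = -7437/91*198 = -1472526/91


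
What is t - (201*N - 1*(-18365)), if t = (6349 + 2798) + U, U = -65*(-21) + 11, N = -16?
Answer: -4626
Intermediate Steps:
U = 1376 (U = 1365 + 11 = 1376)
t = 10523 (t = (6349 + 2798) + 1376 = 9147 + 1376 = 10523)
t - (201*N - 1*(-18365)) = 10523 - (201*(-16) - 1*(-18365)) = 10523 - (-3216 + 18365) = 10523 - 1*15149 = 10523 - 15149 = -4626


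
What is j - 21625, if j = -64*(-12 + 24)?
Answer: -22393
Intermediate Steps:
j = -768 (j = -64*12 = -768)
j - 21625 = -768 - 21625 = -22393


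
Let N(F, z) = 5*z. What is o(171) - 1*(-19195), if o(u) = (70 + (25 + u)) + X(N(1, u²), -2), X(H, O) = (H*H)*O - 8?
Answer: -42751784597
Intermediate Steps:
X(H, O) = -8 + O*H² (X(H, O) = H²*O - 8 = O*H² - 8 = -8 + O*H²)
o(u) = 87 + u - 50*u⁴ (o(u) = (70 + (25 + u)) + (-8 - 2*25*u⁴) = (95 + u) + (-8 - 50*u⁴) = 87 + u - 50*u⁴)
o(171) - 1*(-19195) = (87 + 171 - 50*171⁴) - 1*(-19195) = (87 + 171 - 50*855036081) + 19195 = (87 + 171 - 42751804050) + 19195 = -42751803792 + 19195 = -42751784597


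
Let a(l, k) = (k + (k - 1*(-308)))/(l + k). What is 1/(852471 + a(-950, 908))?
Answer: 7/5966943 ≈ 1.1731e-6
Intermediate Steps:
a(l, k) = (308 + 2*k)/(k + l) (a(l, k) = (k + (k + 308))/(k + l) = (k + (308 + k))/(k + l) = (308 + 2*k)/(k + l))
1/(852471 + a(-950, 908)) = 1/(852471 + 2*(154 + 908)/(908 - 950)) = 1/(852471 + 2*1062/(-42)) = 1/(852471 + 2*(-1/42)*1062) = 1/(852471 - 354/7) = 1/(5966943/7) = 7/5966943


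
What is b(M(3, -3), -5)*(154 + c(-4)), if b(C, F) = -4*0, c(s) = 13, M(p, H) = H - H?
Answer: 0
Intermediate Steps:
M(p, H) = 0
b(C, F) = 0
b(M(3, -3), -5)*(154 + c(-4)) = 0*(154 + 13) = 0*167 = 0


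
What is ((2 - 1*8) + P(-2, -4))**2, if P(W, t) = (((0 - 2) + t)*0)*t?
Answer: 36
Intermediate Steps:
P(W, t) = 0 (P(W, t) = ((-2 + t)*0)*t = 0*t = 0)
((2 - 1*8) + P(-2, -4))**2 = ((2 - 1*8) + 0)**2 = ((2 - 8) + 0)**2 = (-6 + 0)**2 = (-6)**2 = 36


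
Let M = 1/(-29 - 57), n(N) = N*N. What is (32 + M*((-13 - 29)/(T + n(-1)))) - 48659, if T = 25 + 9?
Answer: -10454802/215 ≈ -48627.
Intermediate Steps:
n(N) = N²
T = 34
M = -1/86 (M = 1/(-86) = -1/86 ≈ -0.011628)
(32 + M*((-13 - 29)/(T + n(-1)))) - 48659 = (32 - (-13 - 29)/(86*(34 + (-1)²))) - 48659 = (32 - (-21)/(43*(34 + 1))) - 48659 = (32 - (-21)/(43*35)) - 48659 = (32 - 1/86*(-6/5)) - 48659 = (32 + 3/215) - 48659 = 6883/215 - 48659 = -10454802/215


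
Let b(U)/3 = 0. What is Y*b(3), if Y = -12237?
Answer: 0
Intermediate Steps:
b(U) = 0 (b(U) = 3*0 = 0)
Y*b(3) = -12237*0 = 0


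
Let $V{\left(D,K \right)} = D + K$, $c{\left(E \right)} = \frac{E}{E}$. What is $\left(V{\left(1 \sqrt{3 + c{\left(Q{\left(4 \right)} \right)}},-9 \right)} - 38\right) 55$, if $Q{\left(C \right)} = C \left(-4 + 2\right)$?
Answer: $-2475$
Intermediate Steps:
$Q{\left(C \right)} = - 2 C$ ($Q{\left(C \right)} = C \left(-2\right) = - 2 C$)
$c{\left(E \right)} = 1$
$\left(V{\left(1 \sqrt{3 + c{\left(Q{\left(4 \right)} \right)}},-9 \right)} - 38\right) 55 = \left(\left(1 \sqrt{3 + 1} - 9\right) - 38\right) 55 = \left(\left(1 \sqrt{4} - 9\right) - 38\right) 55 = \left(\left(1 \cdot 2 - 9\right) - 38\right) 55 = \left(\left(2 - 9\right) - 38\right) 55 = \left(-7 - 38\right) 55 = \left(-45\right) 55 = -2475$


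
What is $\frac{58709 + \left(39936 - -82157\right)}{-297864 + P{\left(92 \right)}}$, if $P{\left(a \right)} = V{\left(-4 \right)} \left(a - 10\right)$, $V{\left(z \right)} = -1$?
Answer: $- \frac{90401}{148973} \approx -0.60683$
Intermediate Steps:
$P{\left(a \right)} = 10 - a$ ($P{\left(a \right)} = - (a - 10) = - (-10 + a) = 10 - a$)
$\frac{58709 + \left(39936 - -82157\right)}{-297864 + P{\left(92 \right)}} = \frac{58709 + \left(39936 - -82157\right)}{-297864 + \left(10 - 92\right)} = \frac{58709 + \left(39936 + 82157\right)}{-297864 + \left(10 - 92\right)} = \frac{58709 + 122093}{-297864 - 82} = \frac{180802}{-297946} = 180802 \left(- \frac{1}{297946}\right) = - \frac{90401}{148973}$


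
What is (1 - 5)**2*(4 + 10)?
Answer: 224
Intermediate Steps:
(1 - 5)**2*(4 + 10) = (-4)**2*14 = 16*14 = 224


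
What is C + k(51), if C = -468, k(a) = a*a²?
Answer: 132183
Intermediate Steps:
k(a) = a³
C + k(51) = -468 + 51³ = -468 + 132651 = 132183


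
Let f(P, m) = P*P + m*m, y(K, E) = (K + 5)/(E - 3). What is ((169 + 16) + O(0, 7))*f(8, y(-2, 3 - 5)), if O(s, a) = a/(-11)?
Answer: 3263052/275 ≈ 11866.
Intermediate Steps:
O(s, a) = -a/11 (O(s, a) = a*(-1/11) = -a/11)
y(K, E) = (5 + K)/(-3 + E)
f(P, m) = P² + m²
((169 + 16) + O(0, 7))*f(8, y(-2, 3 - 5)) = ((169 + 16) - 1/11*7)*(8² + ((5 - 2)/(-3 + (3 - 5)))²) = (185 - 7/11)*(64 + (3/(-3 - 2))²) = 2028*(64 + (3/(-5))²)/11 = 2028*(64 + (-⅕*3)²)/11 = 2028*(64 + (-⅗)²)/11 = 2028*(64 + 9/25)/11 = (2028/11)*(1609/25) = 3263052/275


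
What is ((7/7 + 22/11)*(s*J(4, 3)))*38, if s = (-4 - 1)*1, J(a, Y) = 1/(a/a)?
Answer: -570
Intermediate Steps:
J(a, Y) = 1 (J(a, Y) = 1/1 = 1)
s = -5 (s = -5*1 = -5)
((7/7 + 22/11)*(s*J(4, 3)))*38 = ((7/7 + 22/11)*(-5*1))*38 = ((7*(⅐) + 22*(1/11))*(-5))*38 = ((1 + 2)*(-5))*38 = (3*(-5))*38 = -15*38 = -570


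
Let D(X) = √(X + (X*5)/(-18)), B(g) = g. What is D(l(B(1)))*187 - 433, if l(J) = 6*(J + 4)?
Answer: -433 + 187*√195/3 ≈ 437.44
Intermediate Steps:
l(J) = 24 + 6*J (l(J) = 6*(4 + J) = 24 + 6*J)
D(X) = √26*√X/6 (D(X) = √(X + (5*X)*(-1/18)) = √(X - 5*X/18) = √(13*X/18) = √26*√X/6)
D(l(B(1)))*187 - 433 = (√26*√(24 + 6*1)/6)*187 - 433 = (√26*√(24 + 6)/6)*187 - 433 = (√26*√30/6)*187 - 433 = (√195/3)*187 - 433 = 187*√195/3 - 433 = -433 + 187*√195/3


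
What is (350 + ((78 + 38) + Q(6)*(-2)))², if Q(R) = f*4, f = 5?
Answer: 181476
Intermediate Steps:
Q(R) = 20 (Q(R) = 5*4 = 20)
(350 + ((78 + 38) + Q(6)*(-2)))² = (350 + ((78 + 38) + 20*(-2)))² = (350 + (116 - 40))² = (350 + 76)² = 426² = 181476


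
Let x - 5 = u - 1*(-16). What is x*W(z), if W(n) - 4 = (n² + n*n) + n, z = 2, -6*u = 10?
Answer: 812/3 ≈ 270.67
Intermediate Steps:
u = -5/3 (u = -⅙*10 = -5/3 ≈ -1.6667)
x = 58/3 (x = 5 + (-5/3 - 1*(-16)) = 5 + (-5/3 + 16) = 5 + 43/3 = 58/3 ≈ 19.333)
W(n) = 4 + n + 2*n² (W(n) = 4 + ((n² + n*n) + n) = 4 + ((n² + n²) + n) = 4 + (2*n² + n) = 4 + (n + 2*n²) = 4 + n + 2*n²)
x*W(z) = 58*(4 + 2 + 2*2²)/3 = 58*(4 + 2 + 2*4)/3 = 58*(4 + 2 + 8)/3 = (58/3)*14 = 812/3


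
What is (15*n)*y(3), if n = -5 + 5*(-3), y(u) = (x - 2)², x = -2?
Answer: -4800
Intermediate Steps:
y(u) = 16 (y(u) = (-2 - 2)² = (-4)² = 16)
n = -20 (n = -5 - 15 = -20)
(15*n)*y(3) = (15*(-20))*16 = -300*16 = -4800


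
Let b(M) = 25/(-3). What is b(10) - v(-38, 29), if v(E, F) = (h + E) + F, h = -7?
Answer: 23/3 ≈ 7.6667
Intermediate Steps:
v(E, F) = -7 + E + F (v(E, F) = (-7 + E) + F = -7 + E + F)
b(M) = -25/3 (b(M) = 25*(-⅓) = -25/3)
b(10) - v(-38, 29) = -25/3 - (-7 - 38 + 29) = -25/3 - 1*(-16) = -25/3 + 16 = 23/3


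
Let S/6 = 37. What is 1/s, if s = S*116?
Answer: 1/25752 ≈ 3.8832e-5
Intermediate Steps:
S = 222 (S = 6*37 = 222)
s = 25752 (s = 222*116 = 25752)
1/s = 1/25752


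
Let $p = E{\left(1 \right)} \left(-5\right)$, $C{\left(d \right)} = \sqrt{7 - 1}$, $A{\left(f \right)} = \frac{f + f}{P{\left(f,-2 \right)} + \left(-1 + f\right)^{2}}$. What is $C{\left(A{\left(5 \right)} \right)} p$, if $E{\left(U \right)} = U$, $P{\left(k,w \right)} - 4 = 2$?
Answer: $- 5 \sqrt{6} \approx -12.247$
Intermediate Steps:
$P{\left(k,w \right)} = 6$ ($P{\left(k,w \right)} = 4 + 2 = 6$)
$A{\left(f \right)} = \frac{2 f}{6 + \left(-1 + f\right)^{2}}$ ($A{\left(f \right)} = \frac{f + f}{6 + \left(-1 + f\right)^{2}} = \frac{2 f}{6 + \left(-1 + f\right)^{2}}$)
$C{\left(d \right)} = \sqrt{6}$
$p = -5$ ($p = 1 \left(-5\right) = -5$)
$C{\left(A{\left(5 \right)} \right)} p = \sqrt{6} \left(-5\right) = - 5 \sqrt{6}$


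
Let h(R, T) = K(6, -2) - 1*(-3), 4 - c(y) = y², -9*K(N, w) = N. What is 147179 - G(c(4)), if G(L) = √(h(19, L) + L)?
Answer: 147179 - I*√87/3 ≈ 1.4718e+5 - 3.1091*I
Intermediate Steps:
K(N, w) = -N/9
c(y) = 4 - y²
h(R, T) = 7/3 (h(R, T) = -⅑*6 - 1*(-3) = -⅔ + 3 = 7/3)
G(L) = √(7/3 + L)
147179 - G(c(4)) = 147179 - √(21 + 9*(4 - 1*4²))/3 = 147179 - √(21 + 9*(4 - 1*16))/3 = 147179 - √(21 + 9*(4 - 16))/3 = 147179 - √(21 + 9*(-12))/3 = 147179 - √(21 - 108)/3 = 147179 - √(-87)/3 = 147179 - I*√87/3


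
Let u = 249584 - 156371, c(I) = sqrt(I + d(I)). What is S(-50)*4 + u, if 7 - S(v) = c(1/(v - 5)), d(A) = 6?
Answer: 93241 - 4*sqrt(18095)/55 ≈ 93231.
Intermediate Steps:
c(I) = sqrt(6 + I) (c(I) = sqrt(I + 6) = sqrt(6 + I))
S(v) = 7 - sqrt(6 + 1/(-5 + v)) (S(v) = 7 - sqrt(6 + 1/(v - 5)) = 7 - sqrt(6 + 1/(-5 + v)))
u = 93213
S(-50)*4 + u = (7 - sqrt((-29 + 6*(-50))/(-5 - 50)))*4 + 93213 = (7 - sqrt((-29 - 300)/(-55)))*4 + 93213 = (7 - sqrt(-1/55*(-329)))*4 + 93213 = (7 - sqrt(329/55))*4 + 93213 = (7 - sqrt(18095)/55)*4 + 93213 = (28 - 4*sqrt(18095)/55) + 93213 = 93241 - 4*sqrt(18095)/55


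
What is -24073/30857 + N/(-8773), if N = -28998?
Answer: 683598857/270708461 ≈ 2.5252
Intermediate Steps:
-24073/30857 + N/(-8773) = -24073/30857 - 28998/(-8773) = -24073*1/30857 - 28998*(-1/8773) = -24073/30857 + 28998/8773 = 683598857/270708461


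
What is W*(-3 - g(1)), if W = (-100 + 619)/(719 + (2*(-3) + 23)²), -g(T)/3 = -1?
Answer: -173/56 ≈ -3.0893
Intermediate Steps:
g(T) = 3 (g(T) = -3*(-1) = 3)
W = 173/336 (W = 519/(719 + (-6 + 23)²) = 519/(719 + 17²) = 519/(719 + 289) = 519/1008 = 519*(1/1008) = 173/336 ≈ 0.51488)
W*(-3 - g(1)) = 173*(-3 - 1*3)/336 = 173*(-3 - 3)/336 = (173/336)*(-6) = -173/56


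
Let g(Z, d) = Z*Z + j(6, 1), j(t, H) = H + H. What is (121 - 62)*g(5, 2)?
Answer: 1593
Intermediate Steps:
j(t, H) = 2*H
g(Z, d) = 2 + Z² (g(Z, d) = Z*Z + 2*1 = Z² + 2 = 2 + Z²)
(121 - 62)*g(5, 2) = (121 - 62)*(2 + 5²) = 59*(2 + 25) = 59*27 = 1593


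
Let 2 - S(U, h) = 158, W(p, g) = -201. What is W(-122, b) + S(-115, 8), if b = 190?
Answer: -357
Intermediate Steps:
S(U, h) = -156 (S(U, h) = 2 - 1*158 = 2 - 158 = -156)
W(-122, b) + S(-115, 8) = -201 - 156 = -357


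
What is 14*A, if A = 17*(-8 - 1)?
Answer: -2142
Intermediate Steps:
A = -153 (A = 17*(-9) = -153)
14*A = 14*(-153) = -2142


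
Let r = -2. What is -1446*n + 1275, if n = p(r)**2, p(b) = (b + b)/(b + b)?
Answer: -171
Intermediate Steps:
p(b) = 1 (p(b) = (2*b)/((2*b)) = (2*b)*(1/(2*b)) = 1)
n = 1 (n = 1**2 = 1)
-1446*n + 1275 = -1446*1 + 1275 = -1446 + 1275 = -171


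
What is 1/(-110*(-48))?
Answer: 1/5280 ≈ 0.00018939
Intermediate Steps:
1/(-110*(-48)) = 1/5280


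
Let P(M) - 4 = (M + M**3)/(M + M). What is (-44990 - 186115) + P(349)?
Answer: -170200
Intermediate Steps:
P(M) = 4 + (M + M**3)/(2*M) (P(M) = 4 + (M + M**3)/(M + M) = 4 + (M + M**3)/((2*M)) = 4 + (M + M**3)*(1/(2*M)) = 4 + (M + M**3)/(2*M))
(-44990 - 186115) + P(349) = (-44990 - 186115) + (9/2 + (1/2)*349**2) = -231105 + (9/2 + (1/2)*121801) = -231105 + (9/2 + 121801/2) = -231105 + 60905 = -170200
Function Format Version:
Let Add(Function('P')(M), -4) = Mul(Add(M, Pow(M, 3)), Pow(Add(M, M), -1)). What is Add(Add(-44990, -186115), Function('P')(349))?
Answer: -170200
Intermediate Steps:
Function('P')(M) = Add(4, Mul(Rational(1, 2), Pow(M, -1), Add(M, Pow(M, 3)))) (Function('P')(M) = Add(4, Mul(Add(M, Pow(M, 3)), Pow(Add(M, M), -1))) = Add(4, Mul(Add(M, Pow(M, 3)), Pow(Mul(2, M), -1))) = Add(4, Mul(Add(M, Pow(M, 3)), Mul(Rational(1, 2), Pow(M, -1)))) = Add(4, Mul(Rational(1, 2), Pow(M, -1), Add(M, Pow(M, 3)))))
Add(Add(-44990, -186115), Function('P')(349)) = Add(Add(-44990, -186115), Add(Rational(9, 2), Mul(Rational(1, 2), Pow(349, 2)))) = Add(-231105, Add(Rational(9, 2), Mul(Rational(1, 2), 121801))) = Add(-231105, Add(Rational(9, 2), Rational(121801, 2))) = Add(-231105, 60905) = -170200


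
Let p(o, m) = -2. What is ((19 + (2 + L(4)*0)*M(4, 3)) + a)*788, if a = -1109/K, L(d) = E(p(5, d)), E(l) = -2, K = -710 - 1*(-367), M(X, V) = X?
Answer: 8171560/343 ≈ 23824.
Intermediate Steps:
K = -343 (K = -710 + 367 = -343)
L(d) = -2
a = 1109/343 (a = -1109/(-343) = -1109*(-1/343) = 1109/343 ≈ 3.2332)
((19 + (2 + L(4)*0)*M(4, 3)) + a)*788 = ((19 + (2 - 2*0)*4) + 1109/343)*788 = ((19 + (2 + 0)*4) + 1109/343)*788 = ((19 + 2*4) + 1109/343)*788 = ((19 + 8) + 1109/343)*788 = (27 + 1109/343)*788 = (10370/343)*788 = 8171560/343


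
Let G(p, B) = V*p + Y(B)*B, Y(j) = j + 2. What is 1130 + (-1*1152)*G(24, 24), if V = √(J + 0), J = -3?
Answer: -717718 - 27648*I*√3 ≈ -7.1772e+5 - 47888.0*I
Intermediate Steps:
Y(j) = 2 + j
V = I*√3 (V = √(-3 + 0) = √(-3) = I*√3 ≈ 1.732*I)
G(p, B) = B*(2 + B) + I*p*√3 (G(p, B) = (I*√3)*p + (2 + B)*B = I*p*√3 + B*(2 + B) = B*(2 + B) + I*p*√3)
1130 + (-1*1152)*G(24, 24) = 1130 + (-1*1152)*(24*(2 + 24) + I*24*√3) = 1130 - 1152*(24*26 + 24*I*√3) = 1130 - 1152*(624 + 24*I*√3) = 1130 + (-718848 - 27648*I*√3) = -717718 - 27648*I*√3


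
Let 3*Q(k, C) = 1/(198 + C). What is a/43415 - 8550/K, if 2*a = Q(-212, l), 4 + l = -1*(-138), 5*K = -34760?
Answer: 92428365119/75153448920 ≈ 1.2299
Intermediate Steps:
K = -6952 (K = (⅕)*(-34760) = -6952)
l = 134 (l = -4 - 1*(-138) = -4 + 138 = 134)
Q(k, C) = 1/(3*(198 + C))
a = 1/1992 (a = (1/(3*(198 + 134)))/2 = ((⅓)/332)/2 = ((⅓)*(1/332))/2 = (½)*(1/996) = 1/1992 ≈ 0.00050201)
a/43415 - 8550/K = (1/1992)/43415 - 8550/(-6952) = (1/1992)*(1/43415) - 8550*(-1/6952) = 1/86482680 + 4275/3476 = 92428365119/75153448920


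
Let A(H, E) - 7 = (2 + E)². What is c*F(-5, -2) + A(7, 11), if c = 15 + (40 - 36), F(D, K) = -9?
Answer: 5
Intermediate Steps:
c = 19 (c = 15 + 4 = 19)
A(H, E) = 7 + (2 + E)²
c*F(-5, -2) + A(7, 11) = 19*(-9) + (7 + (2 + 11)²) = -171 + (7 + 13²) = -171 + (7 + 169) = -171 + 176 = 5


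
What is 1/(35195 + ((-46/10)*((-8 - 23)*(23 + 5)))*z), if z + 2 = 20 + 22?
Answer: 1/194907 ≈ 5.1306e-6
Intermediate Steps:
z = 40 (z = -2 + (20 + 22) = -2 + 42 = 40)
1/(35195 + ((-46/10)*((-8 - 23)*(23 + 5)))*z) = 1/(35195 + ((-46/10)*((-8 - 23)*(23 + 5)))*40) = 1/(35195 + ((-46*⅒)*(-31*28))*40) = 1/(35195 - 23/5*(-868)*40) = 1/(35195 + (19964/5)*40) = 1/(35195 + 159712) = 1/194907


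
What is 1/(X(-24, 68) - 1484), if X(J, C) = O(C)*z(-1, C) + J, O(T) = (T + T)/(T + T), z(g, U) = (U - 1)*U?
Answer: 1/3048 ≈ 0.00032808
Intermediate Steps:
z(g, U) = U*(-1 + U) (z(g, U) = (-1 + U)*U = U*(-1 + U))
O(T) = 1 (O(T) = (2*T)/((2*T)) = (2*T)*(1/(2*T)) = 1)
X(J, C) = J + C*(-1 + C) (X(J, C) = 1*(C*(-1 + C)) + J = C*(-1 + C) + J = J + C*(-1 + C))
1/(X(-24, 68) - 1484) = 1/((-24 + 68*(-1 + 68)) - 1484) = 1/((-24 + 68*67) - 1484) = 1/((-24 + 4556) - 1484) = 1/(4532 - 1484) = 1/3048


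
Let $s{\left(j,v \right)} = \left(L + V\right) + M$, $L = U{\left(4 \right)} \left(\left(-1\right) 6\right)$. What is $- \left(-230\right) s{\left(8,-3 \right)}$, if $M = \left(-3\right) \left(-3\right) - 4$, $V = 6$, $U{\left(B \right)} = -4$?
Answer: $8050$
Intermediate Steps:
$L = 24$ ($L = - 4 \left(\left(-1\right) 6\right) = \left(-4\right) \left(-6\right) = 24$)
$M = 5$ ($M = 9 - 4 = 5$)
$s{\left(j,v \right)} = 35$ ($s{\left(j,v \right)} = \left(24 + 6\right) + 5 = 30 + 5 = 35$)
$- \left(-230\right) s{\left(8,-3 \right)} = - \left(-230\right) 35 = \left(-1\right) \left(-8050\right) = 8050$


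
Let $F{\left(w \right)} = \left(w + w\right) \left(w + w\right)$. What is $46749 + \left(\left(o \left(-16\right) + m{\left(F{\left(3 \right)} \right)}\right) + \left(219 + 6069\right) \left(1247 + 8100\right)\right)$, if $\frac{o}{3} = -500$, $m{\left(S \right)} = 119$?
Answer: $58844804$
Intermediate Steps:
$F{\left(w \right)} = 4 w^{2}$ ($F{\left(w \right)} = 2 w 2 w = 4 w^{2}$)
$o = -1500$ ($o = 3 \left(-500\right) = -1500$)
$46749 + \left(\left(o \left(-16\right) + m{\left(F{\left(3 \right)} \right)}\right) + \left(219 + 6069\right) \left(1247 + 8100\right)\right) = 46749 + \left(\left(\left(-1500\right) \left(-16\right) + 119\right) + \left(219 + 6069\right) \left(1247 + 8100\right)\right) = 46749 + \left(\left(24000 + 119\right) + 6288 \cdot 9347\right) = 46749 + \left(24119 + 58773936\right) = 46749 + 58798055 = 58844804$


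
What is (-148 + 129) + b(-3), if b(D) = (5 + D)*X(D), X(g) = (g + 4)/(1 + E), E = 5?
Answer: -56/3 ≈ -18.667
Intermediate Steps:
X(g) = ⅔ + g/6 (X(g) = (g + 4)/(1 + 5) = (4 + g)/6 = (4 + g)*(⅙) = ⅔ + g/6)
b(D) = (5 + D)*(⅔ + D/6)
(-148 + 129) + b(-3) = (-148 + 129) + (4 - 3)*(5 - 3)/6 = -19 + (⅙)*1*2 = -19 + ⅓ = -56/3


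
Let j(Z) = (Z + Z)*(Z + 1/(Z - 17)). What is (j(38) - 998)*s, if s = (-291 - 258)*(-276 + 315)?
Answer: -283809942/7 ≈ -4.0544e+7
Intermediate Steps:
s = -21411 (s = -549*39 = -21411)
j(Z) = 2*Z*(Z + 1/(-17 + Z)) (j(Z) = (2*Z)*(Z + 1/(-17 + Z)) = 2*Z*(Z + 1/(-17 + Z)))
(j(38) - 998)*s = (2*38*(1 + 38**2 - 17*38)/(-17 + 38) - 998)*(-21411) = (2*38*(1 + 1444 - 646)/21 - 998)*(-21411) = (2*38*(1/21)*799 - 998)*(-21411) = (60724/21 - 998)*(-21411) = (39766/21)*(-21411) = -283809942/7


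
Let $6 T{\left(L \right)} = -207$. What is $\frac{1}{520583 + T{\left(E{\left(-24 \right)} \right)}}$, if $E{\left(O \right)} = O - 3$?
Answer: $\frac{2}{1041097} \approx 1.921 \cdot 10^{-6}$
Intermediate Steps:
$E{\left(O \right)} = -3 + O$
$T{\left(L \right)} = - \frac{69}{2}$ ($T{\left(L \right)} = \frac{1}{6} \left(-207\right) = - \frac{69}{2}$)
$\frac{1}{520583 + T{\left(E{\left(-24 \right)} \right)}} = \frac{1}{520583 - \frac{69}{2}} = \frac{1}{\frac{1041097}{2}} = \frac{2}{1041097}$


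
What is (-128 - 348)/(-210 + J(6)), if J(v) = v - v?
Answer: 34/15 ≈ 2.2667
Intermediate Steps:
J(v) = 0
(-128 - 348)/(-210 + J(6)) = (-128 - 348)/(-210 + 0) = -476/(-210) = -476*(-1/210) = 34/15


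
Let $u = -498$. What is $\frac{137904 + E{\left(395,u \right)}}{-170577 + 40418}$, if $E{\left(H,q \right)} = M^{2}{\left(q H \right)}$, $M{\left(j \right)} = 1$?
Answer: $- \frac{137905}{130159} \approx -1.0595$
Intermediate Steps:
$E{\left(H,q \right)} = 1$ ($E{\left(H,q \right)} = 1^{2} = 1$)
$\frac{137904 + E{\left(395,u \right)}}{-170577 + 40418} = \frac{137904 + 1}{-170577 + 40418} = \frac{137905}{-130159} = 137905 \left(- \frac{1}{130159}\right) = - \frac{137905}{130159}$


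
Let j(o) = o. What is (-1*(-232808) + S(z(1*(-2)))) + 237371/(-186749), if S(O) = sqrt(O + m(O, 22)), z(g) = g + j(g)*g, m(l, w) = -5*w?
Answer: 43476423821/186749 + 6*I*sqrt(3) ≈ 2.3281e+5 + 10.392*I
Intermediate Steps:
z(g) = g + g**2 (z(g) = g + g*g = g + g**2)
S(O) = sqrt(-110 + O) (S(O) = sqrt(O - 5*22) = sqrt(O - 110) = sqrt(-110 + O))
(-1*(-232808) + S(z(1*(-2)))) + 237371/(-186749) = (-1*(-232808) + sqrt(-110 + (1*(-2))*(1 + 1*(-2)))) + 237371/(-186749) = (232808 + sqrt(-110 - 2*(1 - 2))) + 237371*(-1/186749) = (232808 + sqrt(-110 - 2*(-1))) - 237371/186749 = (232808 + sqrt(-110 + 2)) - 237371/186749 = (232808 + sqrt(-108)) - 237371/186749 = (232808 + 6*I*sqrt(3)) - 237371/186749 = 43476423821/186749 + 6*I*sqrt(3)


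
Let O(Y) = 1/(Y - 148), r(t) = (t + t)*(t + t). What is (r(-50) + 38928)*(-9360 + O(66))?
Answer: -18776633744/41 ≈ -4.5797e+8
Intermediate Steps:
r(t) = 4*t² (r(t) = (2*t)*(2*t) = 4*t²)
O(Y) = 1/(-148 + Y)
(r(-50) + 38928)*(-9360 + O(66)) = (4*(-50)² + 38928)*(-9360 + 1/(-148 + 66)) = (4*2500 + 38928)*(-9360 + 1/(-82)) = (10000 + 38928)*(-9360 - 1/82) = 48928*(-767521/82) = -18776633744/41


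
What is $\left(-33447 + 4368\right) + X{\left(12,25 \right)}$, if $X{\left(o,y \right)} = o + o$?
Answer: $-29055$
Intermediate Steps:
$X{\left(o,y \right)} = 2 o$
$\left(-33447 + 4368\right) + X{\left(12,25 \right)} = \left(-33447 + 4368\right) + 2 \cdot 12 = -29079 + 24 = -29055$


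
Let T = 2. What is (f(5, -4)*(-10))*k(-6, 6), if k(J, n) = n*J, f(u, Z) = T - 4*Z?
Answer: 6480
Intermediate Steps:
f(u, Z) = 2 - 4*Z
k(J, n) = J*n
(f(5, -4)*(-10))*k(-6, 6) = ((2 - 4*(-4))*(-10))*(-6*6) = ((2 + 16)*(-10))*(-36) = (18*(-10))*(-36) = -180*(-36) = 6480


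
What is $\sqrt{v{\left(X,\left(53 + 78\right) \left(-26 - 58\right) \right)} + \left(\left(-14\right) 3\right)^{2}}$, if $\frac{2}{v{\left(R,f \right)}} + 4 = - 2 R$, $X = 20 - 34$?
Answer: $\frac{\sqrt{63507}}{6} \approx 42.001$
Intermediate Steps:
$X = -14$ ($X = 20 - 34 = -14$)
$v{\left(R,f \right)} = \frac{2}{-4 - 2 R}$
$\sqrt{v{\left(X,\left(53 + 78\right) \left(-26 - 58\right) \right)} + \left(\left(-14\right) 3\right)^{2}} = \sqrt{- \frac{1}{2 - 14} + \left(\left(-14\right) 3\right)^{2}} = \sqrt{- \frac{1}{-12} + \left(-42\right)^{2}} = \sqrt{\left(-1\right) \left(- \frac{1}{12}\right) + 1764} = \sqrt{\frac{1}{12} + 1764} = \sqrt{\frac{21169}{12}} = \frac{\sqrt{63507}}{6}$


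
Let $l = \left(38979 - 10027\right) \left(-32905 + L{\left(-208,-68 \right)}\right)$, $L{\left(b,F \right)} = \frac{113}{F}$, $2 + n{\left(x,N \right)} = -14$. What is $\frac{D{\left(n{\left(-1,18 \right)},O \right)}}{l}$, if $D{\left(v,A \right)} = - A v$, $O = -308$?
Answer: $\frac{544}{105169691} \approx 5.1726 \cdot 10^{-6}$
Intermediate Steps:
$n{\left(x,N \right)} = -16$ ($n{\left(x,N \right)} = -2 - 14 = -16$)
$D{\left(v,A \right)} = - A v$
$l = - \frac{16196132414}{17}$ ($l = \left(38979 - 10027\right) \left(-32905 + \frac{113}{-68}\right) = 28952 \left(-32905 + 113 \left(- \frac{1}{68}\right)\right) = 28952 \left(-32905 - \frac{113}{68}\right) = 28952 \left(- \frac{2237653}{68}\right) = - \frac{16196132414}{17} \approx -9.5271 \cdot 10^{8}$)
$\frac{D{\left(n{\left(-1,18 \right)},O \right)}}{l} = \frac{\left(-1\right) \left(-308\right) \left(-16\right)}{- \frac{16196132414}{17}} = \left(-4928\right) \left(- \frac{17}{16196132414}\right) = \frac{544}{105169691}$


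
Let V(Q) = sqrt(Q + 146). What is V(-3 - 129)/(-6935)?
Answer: -sqrt(14)/6935 ≈ -0.00053953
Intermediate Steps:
V(Q) = sqrt(146 + Q)
V(-3 - 129)/(-6935) = sqrt(146 + (-3 - 129))/(-6935) = sqrt(146 - 132)*(-1/6935) = sqrt(14)*(-1/6935) = -sqrt(14)/6935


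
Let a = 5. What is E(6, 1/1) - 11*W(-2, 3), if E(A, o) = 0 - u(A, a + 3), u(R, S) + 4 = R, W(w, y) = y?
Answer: -35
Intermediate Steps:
u(R, S) = -4 + R
E(A, o) = 4 - A (E(A, o) = 0 - (-4 + A) = 0 + (4 - A) = 4 - A)
E(6, 1/1) - 11*W(-2, 3) = (4 - 1*6) - 11*3 = (4 - 6) - 33 = -2 - 33 = -35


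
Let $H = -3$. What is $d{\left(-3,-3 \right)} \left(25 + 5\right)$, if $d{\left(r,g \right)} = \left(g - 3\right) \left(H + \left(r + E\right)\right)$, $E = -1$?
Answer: $1260$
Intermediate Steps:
$d{\left(r,g \right)} = \left(-4 + r\right) \left(-3 + g\right)$ ($d{\left(r,g \right)} = \left(g - 3\right) \left(-3 + \left(r - 1\right)\right) = \left(-3 + g\right) \left(-3 + \left(-1 + r\right)\right) = \left(-3 + g\right) \left(-4 + r\right) = \left(-4 + r\right) \left(-3 + g\right)$)
$d{\left(-3,-3 \right)} \left(25 + 5\right) = \left(12 - -12 - -9 - -9\right) \left(25 + 5\right) = \left(12 + 12 + 9 + 9\right) 30 = 42 \cdot 30 = 1260$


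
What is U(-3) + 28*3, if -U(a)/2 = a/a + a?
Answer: 88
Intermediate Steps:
U(a) = -2 - 2*a (U(a) = -2*(a/a + a) = -2*(1 + a) = -2 - 2*a)
U(-3) + 28*3 = (-2 - 2*(-3)) + 28*3 = (-2 + 6) + 84 = 4 + 84 = 88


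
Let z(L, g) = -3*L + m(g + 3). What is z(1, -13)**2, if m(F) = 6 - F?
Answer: 169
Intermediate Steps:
z(L, g) = 3 - g - 3*L (z(L, g) = -3*L + (6 - (g + 3)) = -3*L + (6 - (3 + g)) = -3*L + (6 + (-3 - g)) = -3*L + (3 - g) = 3 - g - 3*L)
z(1, -13)**2 = (3 - 1*(-13) - 3*1)**2 = (3 + 13 - 3)**2 = 13**2 = 169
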